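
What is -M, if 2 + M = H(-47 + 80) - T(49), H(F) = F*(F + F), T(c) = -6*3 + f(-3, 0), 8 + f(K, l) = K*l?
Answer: -2202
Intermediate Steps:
f(K, l) = -8 + K*l
T(c) = -26 (T(c) = -6*3 + (-8 - 3*0) = -18 + (-8 + 0) = -18 - 8 = -26)
H(F) = 2*F**2 (H(F) = F*(2*F) = 2*F**2)
M = 2202 (M = -2 + (2*(-47 + 80)**2 - 1*(-26)) = -2 + (2*33**2 + 26) = -2 + (2*1089 + 26) = -2 + (2178 + 26) = -2 + 2204 = 2202)
-M = -1*2202 = -2202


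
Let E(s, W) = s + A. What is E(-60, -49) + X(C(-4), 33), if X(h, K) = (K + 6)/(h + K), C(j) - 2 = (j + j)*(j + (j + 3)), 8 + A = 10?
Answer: -1437/25 ≈ -57.480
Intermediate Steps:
A = 2 (A = -8 + 10 = 2)
E(s, W) = 2 + s (E(s, W) = s + 2 = 2 + s)
C(j) = 2 + 2*j*(3 + 2*j) (C(j) = 2 + (j + j)*(j + (j + 3)) = 2 + (2*j)*(j + (3 + j)) = 2 + (2*j)*(3 + 2*j) = 2 + 2*j*(3 + 2*j))
X(h, K) = (6 + K)/(K + h)
E(-60, -49) + X(C(-4), 33) = (2 - 60) + (6 + 33)/(33 + (2 + 4*(-4)² + 6*(-4))) = -58 + 39/(33 + (2 + 4*16 - 24)) = -58 + 39/(33 + (2 + 64 - 24)) = -58 + 39/(33 + 42) = -58 + 39/75 = -58 + (1/75)*39 = -58 + 13/25 = -1437/25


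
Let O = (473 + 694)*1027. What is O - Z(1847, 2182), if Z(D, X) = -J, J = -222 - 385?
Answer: 1197902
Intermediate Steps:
J = -607
O = 1198509 (O = 1167*1027 = 1198509)
Z(D, X) = 607 (Z(D, X) = -1*(-607) = 607)
O - Z(1847, 2182) = 1198509 - 1*607 = 1198509 - 607 = 1197902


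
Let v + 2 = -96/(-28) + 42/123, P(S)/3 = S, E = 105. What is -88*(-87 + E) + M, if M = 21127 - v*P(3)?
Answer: 5604269/287 ≈ 19527.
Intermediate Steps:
P(S) = 3*S
v = 508/287 (v = -2 + (-96/(-28) + 42/123) = -2 + (-96*(-1/28) + 42*(1/123)) = -2 + (24/7 + 14/41) = -2 + 1082/287 = 508/287 ≈ 1.7700)
M = 6058877/287 (M = 21127 - 508*3*3/287 = 21127 - 508*9/287 = 21127 - 1*4572/287 = 21127 - 4572/287 = 6058877/287 ≈ 21111.)
-88*(-87 + E) + M = -88*(-87 + 105) + 6058877/287 = -88*18 + 6058877/287 = -1*1584 + 6058877/287 = -1584 + 6058877/287 = 5604269/287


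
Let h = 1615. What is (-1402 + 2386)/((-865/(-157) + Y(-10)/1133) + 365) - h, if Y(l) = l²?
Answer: -53144747873/32961155 ≈ -1612.3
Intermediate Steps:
(-1402 + 2386)/((-865/(-157) + Y(-10)/1133) + 365) - h = (-1402 + 2386)/((-865/(-157) + (-10)²/1133) + 365) - 1*1615 = 984/((-865*(-1/157) + 100*(1/1133)) + 365) - 1615 = 984/((865/157 + 100/1133) + 365) - 1615 = 984/(995745/177881 + 365) - 1615 = 984/(65922310/177881) - 1615 = 984*(177881/65922310) - 1615 = 87517452/32961155 - 1615 = -53144747873/32961155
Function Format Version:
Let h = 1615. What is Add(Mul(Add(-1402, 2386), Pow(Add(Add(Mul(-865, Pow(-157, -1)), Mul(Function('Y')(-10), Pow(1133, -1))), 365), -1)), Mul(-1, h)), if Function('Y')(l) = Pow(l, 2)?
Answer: Rational(-53144747873, 32961155) ≈ -1612.3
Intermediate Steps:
Add(Mul(Add(-1402, 2386), Pow(Add(Add(Mul(-865, Pow(-157, -1)), Mul(Function('Y')(-10), Pow(1133, -1))), 365), -1)), Mul(-1, h)) = Add(Mul(Add(-1402, 2386), Pow(Add(Add(Mul(-865, Pow(-157, -1)), Mul(Pow(-10, 2), Pow(1133, -1))), 365), -1)), Mul(-1, 1615)) = Add(Mul(984, Pow(Add(Add(Mul(-865, Rational(-1, 157)), Mul(100, Rational(1, 1133))), 365), -1)), -1615) = Add(Mul(984, Pow(Add(Add(Rational(865, 157), Rational(100, 1133)), 365), -1)), -1615) = Add(Mul(984, Pow(Add(Rational(995745, 177881), 365), -1)), -1615) = Add(Mul(984, Pow(Rational(65922310, 177881), -1)), -1615) = Add(Mul(984, Rational(177881, 65922310)), -1615) = Add(Rational(87517452, 32961155), -1615) = Rational(-53144747873, 32961155)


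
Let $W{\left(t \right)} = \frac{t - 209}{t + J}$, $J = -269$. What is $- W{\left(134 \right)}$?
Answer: $- \frac{5}{9} \approx -0.55556$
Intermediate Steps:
$W{\left(t \right)} = \frac{-209 + t}{-269 + t}$ ($W{\left(t \right)} = \frac{t - 209}{t - 269} = \frac{-209 + t}{-269 + t}$)
$- W{\left(134 \right)} = - \frac{-209 + 134}{-269 + 134} = - \frac{-75}{-135} = - \frac{\left(-1\right) \left(-75\right)}{135} = \left(-1\right) \frac{5}{9} = - \frac{5}{9}$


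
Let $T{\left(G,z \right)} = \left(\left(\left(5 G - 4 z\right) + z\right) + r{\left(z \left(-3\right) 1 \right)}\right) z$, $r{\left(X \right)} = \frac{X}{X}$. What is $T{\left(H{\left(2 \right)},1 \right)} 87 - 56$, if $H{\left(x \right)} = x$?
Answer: $640$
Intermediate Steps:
$r{\left(X \right)} = 1$
$T{\left(G,z \right)} = z \left(1 - 3 z + 5 G\right)$ ($T{\left(G,z \right)} = \left(\left(\left(5 G - 4 z\right) + z\right) + 1\right) z = \left(\left(\left(- 4 z + 5 G\right) + z\right) + 1\right) z = \left(\left(- 3 z + 5 G\right) + 1\right) z = \left(1 - 3 z + 5 G\right) z = z \left(1 - 3 z + 5 G\right)$)
$T{\left(H{\left(2 \right)},1 \right)} 87 - 56 = 1 \left(1 - 3 + 5 \cdot 2\right) 87 - 56 = 1 \left(1 - 3 + 10\right) 87 - 56 = 1 \cdot 8 \cdot 87 - 56 = 8 \cdot 87 - 56 = 696 - 56 = 640$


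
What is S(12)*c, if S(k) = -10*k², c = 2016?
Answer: -2903040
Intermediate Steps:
S(12)*c = -10*12²*2016 = -10*144*2016 = -1440*2016 = -2903040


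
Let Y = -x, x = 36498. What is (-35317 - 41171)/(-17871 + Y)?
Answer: 25496/18123 ≈ 1.4068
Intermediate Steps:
Y = -36498 (Y = -1*36498 = -36498)
(-35317 - 41171)/(-17871 + Y) = (-35317 - 41171)/(-17871 - 36498) = -76488/(-54369) = -76488*(-1/54369) = 25496/18123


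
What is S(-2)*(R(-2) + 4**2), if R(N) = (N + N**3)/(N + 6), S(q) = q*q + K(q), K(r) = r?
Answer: 27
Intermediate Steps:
S(q) = q + q**2 (S(q) = q*q + q = q**2 + q = q + q**2)
R(N) = (N + N**3)/(6 + N)
S(-2)*(R(-2) + 4**2) = (-2*(1 - 2))*((-2 + (-2)**3)/(6 - 2) + 4**2) = (-2*(-1))*((-2 - 8)/4 + 16) = 2*((1/4)*(-10) + 16) = 2*(-5/2 + 16) = 2*(27/2) = 27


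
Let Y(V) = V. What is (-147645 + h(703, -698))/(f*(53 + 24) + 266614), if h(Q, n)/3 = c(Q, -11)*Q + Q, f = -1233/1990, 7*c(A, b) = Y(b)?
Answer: -2073482490/3713268433 ≈ -0.55840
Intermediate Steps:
c(A, b) = b/7
f = -1233/1990 (f = -1233*1/1990 = -1233/1990 ≈ -0.61960)
h(Q, n) = -12*Q/7 (h(Q, n) = 3*(((1/7)*(-11))*Q + Q) = 3*(-11*Q/7 + Q) = 3*(-4*Q/7) = -12*Q/7)
(-147645 + h(703, -698))/(f*(53 + 24) + 266614) = (-147645 - 12/7*703)/(-1233*(53 + 24)/1990 + 266614) = (-147645 - 8436/7)/(-1233/1990*77 + 266614) = -1041951/(7*(-94941/1990 + 266614)) = -1041951/(7*530466919/1990) = -1041951/7*1990/530466919 = -2073482490/3713268433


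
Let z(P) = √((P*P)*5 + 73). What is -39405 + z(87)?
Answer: -39405 + √37918 ≈ -39210.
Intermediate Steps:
z(P) = √(73 + 5*P²) (z(P) = √(P²*5 + 73) = √(5*P² + 73) = √(73 + 5*P²))
-39405 + z(87) = -39405 + √(73 + 5*87²) = -39405 + √(73 + 5*7569) = -39405 + √(73 + 37845) = -39405 + √37918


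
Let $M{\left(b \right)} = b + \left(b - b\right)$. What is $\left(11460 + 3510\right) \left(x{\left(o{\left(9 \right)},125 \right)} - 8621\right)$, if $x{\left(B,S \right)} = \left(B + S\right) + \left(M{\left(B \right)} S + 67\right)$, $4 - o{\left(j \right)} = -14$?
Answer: $-92230170$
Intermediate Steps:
$o{\left(j \right)} = 18$ ($o{\left(j \right)} = 4 - -14 = 4 + 14 = 18$)
$M{\left(b \right)} = b$ ($M{\left(b \right)} = b + 0 = b$)
$x{\left(B,S \right)} = 67 + B + S + B S$ ($x{\left(B,S \right)} = \left(B + S\right) + \left(B S + 67\right) = \left(B + S\right) + \left(67 + B S\right) = 67 + B + S + B S$)
$\left(11460 + 3510\right) \left(x{\left(o{\left(9 \right)},125 \right)} - 8621\right) = \left(11460 + 3510\right) \left(\left(67 + 18 + 125 + 18 \cdot 125\right) - 8621\right) = 14970 \left(\left(67 + 18 + 125 + 2250\right) - 8621\right) = 14970 \left(2460 - 8621\right) = 14970 \left(-6161\right) = -92230170$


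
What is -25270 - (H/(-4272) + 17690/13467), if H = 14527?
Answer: -161520990339/6392336 ≈ -25268.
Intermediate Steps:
-25270 - (H/(-4272) + 17690/13467) = -25270 - (14527/(-4272) + 17690/13467) = -25270 - (14527*(-1/4272) + 17690*(1/13467)) = -25270 - (-14527/4272 + 17690/13467) = -25270 - 1*(-13340381/6392336) = -25270 + 13340381/6392336 = -161520990339/6392336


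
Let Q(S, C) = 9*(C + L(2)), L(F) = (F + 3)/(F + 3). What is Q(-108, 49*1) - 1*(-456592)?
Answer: 457042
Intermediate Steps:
L(F) = 1 (L(F) = (3 + F)/(3 + F) = 1)
Q(S, C) = 9 + 9*C (Q(S, C) = 9*(C + 1) = 9*(1 + C) = 9 + 9*C)
Q(-108, 49*1) - 1*(-456592) = (9 + 9*(49*1)) - 1*(-456592) = (9 + 9*49) + 456592 = (9 + 441) + 456592 = 450 + 456592 = 457042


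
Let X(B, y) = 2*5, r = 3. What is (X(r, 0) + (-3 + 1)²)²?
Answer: 196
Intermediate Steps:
X(B, y) = 10
(X(r, 0) + (-3 + 1)²)² = (10 + (-3 + 1)²)² = (10 + (-2)²)² = (10 + 4)² = 14² = 196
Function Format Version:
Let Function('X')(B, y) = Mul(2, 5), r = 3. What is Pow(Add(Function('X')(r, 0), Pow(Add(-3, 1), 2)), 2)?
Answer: 196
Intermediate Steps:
Function('X')(B, y) = 10
Pow(Add(Function('X')(r, 0), Pow(Add(-3, 1), 2)), 2) = Pow(Add(10, Pow(Add(-3, 1), 2)), 2) = Pow(Add(10, Pow(-2, 2)), 2) = Pow(Add(10, 4), 2) = Pow(14, 2) = 196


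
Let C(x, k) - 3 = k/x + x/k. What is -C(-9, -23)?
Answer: -1231/207 ≈ -5.9469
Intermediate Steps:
C(x, k) = 3 + k/x + x/k (C(x, k) = 3 + (k/x + x/k) = 3 + k/x + x/k)
-C(-9, -23) = -(3 - 23/(-9) - 9/(-23)) = -(3 - 23*(-1/9) - 9*(-1/23)) = -(3 + 23/9 + 9/23) = -1*1231/207 = -1231/207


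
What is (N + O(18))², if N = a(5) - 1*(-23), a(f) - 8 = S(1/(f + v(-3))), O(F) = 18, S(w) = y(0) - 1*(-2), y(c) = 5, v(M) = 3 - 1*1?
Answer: 3136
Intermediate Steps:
v(M) = 2 (v(M) = 3 - 1 = 2)
S(w) = 7 (S(w) = 5 - 1*(-2) = 5 + 2 = 7)
a(f) = 15 (a(f) = 8 + 7 = 15)
N = 38 (N = 15 - 1*(-23) = 15 + 23 = 38)
(N + O(18))² = (38 + 18)² = 56² = 3136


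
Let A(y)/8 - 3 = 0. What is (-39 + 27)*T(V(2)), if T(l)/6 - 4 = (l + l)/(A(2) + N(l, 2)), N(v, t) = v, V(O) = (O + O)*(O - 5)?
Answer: -144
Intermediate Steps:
A(y) = 24 (A(y) = 24 + 8*0 = 24 + 0 = 24)
V(O) = 2*O*(-5 + O) (V(O) = (2*O)*(-5 + O) = 2*O*(-5 + O))
T(l) = 24 + 12*l/(24 + l) (T(l) = 24 + 6*((l + l)/(24 + l)) = 24 + 6*((2*l)/(24 + l)) = 24 + 6*(2*l/(24 + l)) = 24 + 12*l/(24 + l))
(-39 + 27)*T(V(2)) = (-39 + 27)*(36*(16 + 2*2*(-5 + 2))/(24 + 2*2*(-5 + 2))) = -432*(16 + 2*2*(-3))/(24 + 2*2*(-3)) = -432*(16 - 12)/(24 - 12) = -432*4/12 = -12*12 = -144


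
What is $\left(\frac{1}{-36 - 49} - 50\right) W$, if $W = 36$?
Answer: $- \frac{153036}{85} \approx -1800.4$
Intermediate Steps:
$\left(\frac{1}{-36 - 49} - 50\right) W = \left(\frac{1}{-36 - 49} - 50\right) 36 = \left(\frac{1}{-85} - 50\right) 36 = \left(- \frac{1}{85} - 50\right) 36 = \left(- \frac{4251}{85}\right) 36 = - \frac{153036}{85}$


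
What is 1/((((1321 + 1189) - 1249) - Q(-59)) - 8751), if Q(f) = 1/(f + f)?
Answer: -118/883819 ≈ -0.00013351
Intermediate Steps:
Q(f) = 1/(2*f)
1/((((1321 + 1189) - 1249) - Q(-59)) - 8751) = 1/((((1321 + 1189) - 1249) - 1/(2*(-59))) - 8751) = 1/(((2510 - 1249) - (-1)/(2*59)) - 8751) = 1/((1261 - 1*(-1/118)) - 8751) = 1/((1261 + 1/118) - 8751) = 1/(148799/118 - 8751) = 1/(-883819/118) = -118/883819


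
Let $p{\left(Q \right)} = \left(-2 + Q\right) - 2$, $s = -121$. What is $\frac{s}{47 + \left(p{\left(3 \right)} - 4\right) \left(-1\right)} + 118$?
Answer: $\frac{6015}{52} \approx 115.67$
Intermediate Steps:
$p{\left(Q \right)} = -4 + Q$
$\frac{s}{47 + \left(p{\left(3 \right)} - 4\right) \left(-1\right)} + 118 = - \frac{121}{47 + \left(\left(-4 + 3\right) - 4\right) \left(-1\right)} + 118 = - \frac{121}{47 + \left(-1 - 4\right) \left(-1\right)} + 118 = - \frac{121}{47 - -5} + 118 = - \frac{121}{47 + 5} + 118 = - \frac{121}{52} + 118 = \frac{6015}{52}$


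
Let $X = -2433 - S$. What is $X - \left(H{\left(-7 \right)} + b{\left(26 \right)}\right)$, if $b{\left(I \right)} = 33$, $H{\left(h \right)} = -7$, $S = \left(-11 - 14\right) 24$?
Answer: $-1859$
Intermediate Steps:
$S = -600$ ($S = \left(-25\right) 24 = -600$)
$X = -1833$ ($X = -2433 - -600 = -2433 + 600 = -1833$)
$X - \left(H{\left(-7 \right)} + b{\left(26 \right)}\right) = -1833 - \left(-7 + 33\right) = -1833 - 26 = -1859$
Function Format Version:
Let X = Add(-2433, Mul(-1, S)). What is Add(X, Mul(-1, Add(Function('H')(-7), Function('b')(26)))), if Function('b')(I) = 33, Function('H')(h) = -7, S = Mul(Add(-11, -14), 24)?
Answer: -1859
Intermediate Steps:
S = -600 (S = Mul(-25, 24) = -600)
X = -1833 (X = Add(-2433, Mul(-1, -600)) = Add(-2433, 600) = -1833)
Add(X, Mul(-1, Add(Function('H')(-7), Function('b')(26)))) = Add(-1833, Mul(-1, Add(-7, 33))) = Add(-1833, Mul(-1, 26)) = Add(-1833, -26) = -1859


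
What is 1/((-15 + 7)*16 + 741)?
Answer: 1/613 ≈ 0.0016313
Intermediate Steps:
1/((-15 + 7)*16 + 741) = 1/(-8*16 + 741) = 1/(-128 + 741) = 1/613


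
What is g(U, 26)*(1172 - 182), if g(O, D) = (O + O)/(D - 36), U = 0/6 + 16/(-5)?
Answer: 3168/5 ≈ 633.60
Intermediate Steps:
U = -16/5 (U = 0*(⅙) + 16*(-⅕) = 0 - 16/5 = -16/5 ≈ -3.2000)
g(O, D) = 2*O/(-36 + D) (g(O, D) = (2*O)/(-36 + D) = 2*O/(-36 + D))
g(U, 26)*(1172 - 182) = (2*(-16/5)/(-36 + 26))*(1172 - 182) = (2*(-16/5)/(-10))*990 = (2*(-16/5)*(-⅒))*990 = (16/25)*990 = 3168/5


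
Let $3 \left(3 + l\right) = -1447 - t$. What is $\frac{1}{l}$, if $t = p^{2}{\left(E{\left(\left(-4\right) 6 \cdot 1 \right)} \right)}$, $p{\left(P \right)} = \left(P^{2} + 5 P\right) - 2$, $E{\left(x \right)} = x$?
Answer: $- \frac{3}{207572} \approx -1.4453 \cdot 10^{-5}$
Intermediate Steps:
$p{\left(P \right)} = -2 + P^{2} + 5 P$
$t = 206116$ ($t = \left(-2 + \left(\left(-4\right) 6 \cdot 1\right)^{2} + 5 \left(-4\right) 6 \cdot 1\right)^{2} = \left(-2 + \left(\left(-24\right) 1\right)^{2} + 5 \left(\left(-24\right) 1\right)\right)^{2} = \left(-2 + \left(-24\right)^{2} + 5 \left(-24\right)\right)^{2} = \left(-2 + 576 - 120\right)^{2} = 454^{2} = 206116$)
$l = - \frac{207572}{3}$ ($l = -3 + \frac{-1447 - 206116}{3} = -3 + \frac{1}{3} \left(-207563\right) = -3 - \frac{207563}{3} = - \frac{207572}{3} \approx -69191.0$)
$\frac{1}{l} = \frac{1}{- \frac{207572}{3}} = - \frac{3}{207572}$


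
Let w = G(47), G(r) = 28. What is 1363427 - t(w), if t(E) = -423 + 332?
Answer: 1363518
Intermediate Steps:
w = 28
t(E) = -91
1363427 - t(w) = 1363427 - 1*(-91) = 1363427 + 91 = 1363518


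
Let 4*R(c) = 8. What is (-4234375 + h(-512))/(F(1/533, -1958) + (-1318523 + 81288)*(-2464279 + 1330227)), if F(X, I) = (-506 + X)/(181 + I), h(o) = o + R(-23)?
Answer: -4011033213785/1328922953955106717 ≈ -3.0183e-6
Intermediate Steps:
R(c) = 2 (R(c) = (¼)*8 = 2)
h(o) = 2 + o (h(o) = o + 2 = 2 + o)
F(X, I) = (-506 + X)/(181 + I)
(-4234375 + h(-512))/(F(1/533, -1958) + (-1318523 + 81288)*(-2464279 + 1330227)) = (-4234375 + (2 - 512))/((-506 + 1/533)/(181 - 1958) + (-1318523 + 81288)*(-2464279 + 1330227)) = (-4234375 - 510)/((-506 + 1/533)/(-1777) - 1237235*(-1134052)) = -4234885/(-1/1777*(-269697/533) + 1403088826220) = -4234885/(269697/947141 + 1403088826220) = -4234885/1328922953955106717/947141 = -4234885*947141/1328922953955106717 = -4011033213785/1328922953955106717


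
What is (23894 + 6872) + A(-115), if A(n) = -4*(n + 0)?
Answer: 31226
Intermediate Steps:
A(n) = -4*n
(23894 + 6872) + A(-115) = (23894 + 6872) - 4*(-115) = 30766 + 460 = 31226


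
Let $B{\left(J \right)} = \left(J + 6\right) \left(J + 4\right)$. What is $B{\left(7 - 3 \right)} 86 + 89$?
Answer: $6969$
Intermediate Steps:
$B{\left(J \right)} = \left(4 + J\right) \left(6 + J\right)$ ($B{\left(J \right)} = \left(6 + J\right) \left(4 + J\right) = \left(4 + J\right) \left(6 + J\right)$)
$B{\left(7 - 3 \right)} 86 + 89 = \left(24 + \left(7 - 3\right)^{2} + 10 \left(7 - 3\right)\right) 86 + 89 = \left(24 + 4^{2} + 10 \cdot 4\right) 86 + 89 = \left(24 + 16 + 40\right) 86 + 89 = 80 \cdot 86 + 89 = 6880 + 89 = 6969$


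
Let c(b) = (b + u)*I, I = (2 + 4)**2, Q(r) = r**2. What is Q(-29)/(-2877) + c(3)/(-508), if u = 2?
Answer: -236272/365379 ≈ -0.64665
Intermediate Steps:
I = 36 (I = 6**2 = 36)
c(b) = 72 + 36*b (c(b) = (b + 2)*36 = (2 + b)*36 = 72 + 36*b)
Q(-29)/(-2877) + c(3)/(-508) = (-29)**2/(-2877) + (72 + 36*3)/(-508) = 841*(-1/2877) + (72 + 108)*(-1/508) = -841/2877 + 180*(-1/508) = -841/2877 - 45/127 = -236272/365379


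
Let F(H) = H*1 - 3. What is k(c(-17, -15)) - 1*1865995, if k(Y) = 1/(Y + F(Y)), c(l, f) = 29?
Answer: -102629724/55 ≈ -1.8660e+6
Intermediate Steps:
F(H) = -3 + H (F(H) = H - 3 = -3 + H)
k(Y) = 1/(-3 + 2*Y) (k(Y) = 1/(Y + (-3 + Y)) = 1/(-3 + 2*Y))
k(c(-17, -15)) - 1*1865995 = 1/(-3 + 2*29) - 1*1865995 = 1/(-3 + 58) - 1865995 = 1/55 - 1865995 = -102629724/55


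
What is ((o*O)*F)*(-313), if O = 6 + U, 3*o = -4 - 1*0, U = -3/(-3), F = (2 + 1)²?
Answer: 26292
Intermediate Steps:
F = 9 (F = 3² = 9)
U = 1 (U = -3*(-⅓) = 1)
o = -4/3 (o = (-4 - 1*0)/3 = (-4 + 0)/3 = (⅓)*(-4) = -4/3 ≈ -1.3333)
O = 7 (O = 6 + 1 = 7)
((o*O)*F)*(-313) = (-4/3*7*9)*(-313) = -28/3*9*(-313) = -84*(-313) = 26292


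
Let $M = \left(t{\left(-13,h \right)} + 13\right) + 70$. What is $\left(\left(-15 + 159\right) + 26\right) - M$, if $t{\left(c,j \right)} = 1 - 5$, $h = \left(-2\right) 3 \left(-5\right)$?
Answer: $91$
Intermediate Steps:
$h = 30$ ($h = \left(-6\right) \left(-5\right) = 30$)
$t{\left(c,j \right)} = -4$ ($t{\left(c,j \right)} = 1 - 5 = -4$)
$M = 79$ ($M = \left(-4 + 13\right) + 70 = 9 + 70 = 79$)
$\left(\left(-15 + 159\right) + 26\right) - M = \left(\left(-15 + 159\right) + 26\right) - 79 = \left(144 + 26\right) - 79 = 170 - 79 = 91$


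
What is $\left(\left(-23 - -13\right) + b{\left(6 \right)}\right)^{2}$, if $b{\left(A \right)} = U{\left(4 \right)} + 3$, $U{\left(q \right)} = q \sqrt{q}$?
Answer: $1$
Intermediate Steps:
$U{\left(q \right)} = q^{\frac{3}{2}}$
$b{\left(A \right)} = 11$ ($b{\left(A \right)} = 4^{\frac{3}{2}} + 3 = 8 + 3 = 11$)
$\left(\left(-23 - -13\right) + b{\left(6 \right)}\right)^{2} = \left(\left(-23 - -13\right) + 11\right)^{2} = \left(\left(-23 + 13\right) + 11\right)^{2} = \left(-10 + 11\right)^{2} = 1^{2} = 1$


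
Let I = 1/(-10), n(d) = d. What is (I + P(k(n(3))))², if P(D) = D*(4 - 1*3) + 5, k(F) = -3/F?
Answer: 1521/100 ≈ 15.210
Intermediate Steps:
P(D) = 5 + D (P(D) = D*(4 - 3) + 5 = D*1 + 5 = D + 5 = 5 + D)
I = -⅒ ≈ -0.10000
(I + P(k(n(3))))² = (-⅒ + (5 - 3/3))² = (-⅒ + (5 - 3*⅓))² = (-⅒ + (5 - 1))² = (-⅒ + 4)² = (39/10)² = 1521/100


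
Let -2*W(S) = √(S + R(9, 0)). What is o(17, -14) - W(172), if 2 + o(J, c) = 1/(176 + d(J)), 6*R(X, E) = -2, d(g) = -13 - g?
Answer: -291/146 + √1545/6 ≈ 4.5579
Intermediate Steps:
R(X, E) = -⅓ (R(X, E) = (⅙)*(-2) = -⅓)
o(J, c) = -2 + 1/(163 - J) (o(J, c) = -2 + 1/(176 + (-13 - J)) = -2 + 1/(163 - J))
W(S) = -√(-⅓ + S)/2 (W(S) = -√(S - ⅓)/2 = -√(-⅓ + S)/2)
o(17, -14) - W(172) = (325 - 2*17)/(-163 + 17) - (-1)*√(-3 + 9*172)/6 = (325 - 34)/(-146) - (-1)*√(-3 + 1548)/6 = -1/146*291 - (-1)*√1545/6 = -291/146 + √1545/6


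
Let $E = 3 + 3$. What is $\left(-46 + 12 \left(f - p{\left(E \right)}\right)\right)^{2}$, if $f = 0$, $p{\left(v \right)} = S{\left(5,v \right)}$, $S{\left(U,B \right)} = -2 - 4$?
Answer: $676$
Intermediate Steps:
$S{\left(U,B \right)} = -6$
$E = 6$
$p{\left(v \right)} = -6$
$\left(-46 + 12 \left(f - p{\left(E \right)}\right)\right)^{2} = \left(-46 + 12 \left(0 - -6\right)\right)^{2} = \left(-46 + 12 \left(0 + 6\right)\right)^{2} = \left(-46 + 12 \cdot 6\right)^{2} = \left(-46 + 72\right)^{2} = 26^{2} = 676$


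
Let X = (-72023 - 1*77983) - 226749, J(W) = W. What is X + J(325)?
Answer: -376430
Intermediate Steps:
X = -376755 (X = (-72023 - 77983) - 226749 = -150006 - 226749 = -376755)
X + J(325) = -376755 + 325 = -376430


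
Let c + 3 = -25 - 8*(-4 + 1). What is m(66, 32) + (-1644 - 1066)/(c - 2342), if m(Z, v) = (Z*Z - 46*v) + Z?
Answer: 3461705/1173 ≈ 2951.2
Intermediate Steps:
c = -4 (c = -3 + (-25 - 8*(-4 + 1)) = -3 + (-25 - 8*(-3)) = -3 + (-25 + 24) = -3 - 1 = -4)
m(Z, v) = Z + Z² - 46*v (m(Z, v) = (Z² - 46*v) + Z = Z + Z² - 46*v)
m(66, 32) + (-1644 - 1066)/(c - 2342) = (66 + 66² - 46*32) + (-1644 - 1066)/(-4 - 2342) = (66 + 4356 - 1472) - 2710/(-2346) = 2950 - 2710*(-1/2346) = 2950 + 1355/1173 = 3461705/1173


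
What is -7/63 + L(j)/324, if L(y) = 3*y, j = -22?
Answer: -17/54 ≈ -0.31481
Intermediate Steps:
-7/63 + L(j)/324 = -7/63 + (3*(-22))/324 = -7*1/63 - 66*1/324 = -⅑ - 11/54 = -17/54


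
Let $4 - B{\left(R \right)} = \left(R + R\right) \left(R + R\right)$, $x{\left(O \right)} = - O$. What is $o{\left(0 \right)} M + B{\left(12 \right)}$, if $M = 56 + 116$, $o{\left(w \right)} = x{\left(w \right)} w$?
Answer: $-572$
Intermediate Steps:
$B{\left(R \right)} = 4 - 4 R^{2}$ ($B{\left(R \right)} = 4 - \left(R + R\right) \left(R + R\right) = 4 - 2 R 2 R = 4 - 4 R^{2}$)
$o{\left(w \right)} = - w^{2}$ ($o{\left(w \right)} = - w w = - w^{2}$)
$M = 172$
$o{\left(0 \right)} M + B{\left(12 \right)} = - 0^{2} \cdot 172 + \left(4 - 4 \cdot 12^{2}\right) = \left(-1\right) 0 \cdot 172 + \left(4 - 576\right) = 0 \cdot 172 + \left(4 - 576\right) = 0 - 572 = -572$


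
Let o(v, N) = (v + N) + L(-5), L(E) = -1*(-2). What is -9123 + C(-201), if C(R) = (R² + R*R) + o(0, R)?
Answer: 71480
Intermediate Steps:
L(E) = 2
o(v, N) = 2 + N + v (o(v, N) = (v + N) + 2 = (N + v) + 2 = 2 + N + v)
C(R) = 2 + R + 2*R² (C(R) = (R² + R*R) + (2 + R + 0) = (R² + R²) + (2 + R) = 2*R² + (2 + R) = 2 + R + 2*R²)
-9123 + C(-201) = -9123 + (2 - 201 + 2*(-201)²) = -9123 + (2 - 201 + 2*40401) = -9123 + (2 - 201 + 80802) = -9123 + 80603 = 71480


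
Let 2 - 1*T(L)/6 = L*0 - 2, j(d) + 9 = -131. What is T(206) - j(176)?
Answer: 164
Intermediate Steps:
j(d) = -140 (j(d) = -9 - 131 = -140)
T(L) = 24 (T(L) = 12 - 6*(L*0 - 2) = 12 - 6*(0 - 2) = 12 - 6*(-2) = 12 + 12 = 24)
T(206) - j(176) = 24 - 1*(-140) = 24 + 140 = 164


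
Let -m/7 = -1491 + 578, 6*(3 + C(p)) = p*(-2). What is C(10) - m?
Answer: -19192/3 ≈ -6397.3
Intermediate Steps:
C(p) = -3 - p/3 (C(p) = -3 + (p*(-2))/6 = -3 + (-2*p)/6 = -3 - p/3)
m = 6391 (m = -7*(-1491 + 578) = -7*(-913) = 6391)
C(10) - m = (-3 - ⅓*10) - 1*6391 = (-3 - 10/3) - 6391 = -19/3 - 6391 = -19192/3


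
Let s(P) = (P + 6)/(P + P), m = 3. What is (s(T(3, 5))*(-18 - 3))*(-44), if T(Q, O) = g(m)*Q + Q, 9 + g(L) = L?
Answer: 1386/5 ≈ 277.20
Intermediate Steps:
g(L) = -9 + L
T(Q, O) = -5*Q (T(Q, O) = (-9 + 3)*Q + Q = -6*Q + Q = -5*Q)
s(P) = (6 + P)/(2*P) (s(P) = (6 + P)/((2*P)) = (6 + P)*(1/(2*P)) = (6 + P)/(2*P))
(s(T(3, 5))*(-18 - 3))*(-44) = (((6 - 5*3)/(2*((-5*3))))*(-18 - 3))*(-44) = (((1/2)*(6 - 15)/(-15))*(-21))*(-44) = (((1/2)*(-1/15)*(-9))*(-21))*(-44) = ((3/10)*(-21))*(-44) = -63/10*(-44) = 1386/5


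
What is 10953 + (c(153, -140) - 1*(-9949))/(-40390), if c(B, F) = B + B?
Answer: 12639469/1154 ≈ 10953.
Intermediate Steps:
c(B, F) = 2*B
10953 + (c(153, -140) - 1*(-9949))/(-40390) = 10953 + (2*153 - 1*(-9949))/(-40390) = 10953 + (306 + 9949)*(-1/40390) = 10953 + 10255*(-1/40390) = 10953 - 293/1154 = 12639469/1154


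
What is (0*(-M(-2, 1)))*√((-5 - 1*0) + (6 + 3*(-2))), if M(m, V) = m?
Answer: 0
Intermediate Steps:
(0*(-M(-2, 1)))*√((-5 - 1*0) + (6 + 3*(-2))) = (0*(-1*(-2)))*√((-5 - 1*0) + (6 + 3*(-2))) = (0*2)*√((-5 + 0) + (6 - 6)) = 0*√(-5 + 0) = 0*√(-5) = 0*(I*√5) = 0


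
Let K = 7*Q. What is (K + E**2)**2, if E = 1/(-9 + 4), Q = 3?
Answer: 276676/625 ≈ 442.68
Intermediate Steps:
E = -1/5 (E = 1/(-5) = -1/5 ≈ -0.20000)
K = 21 (K = 7*3 = 21)
(K + E**2)**2 = (21 + (-1/5)**2)**2 = (21 + 1/25)**2 = (526/25)**2 = 276676/625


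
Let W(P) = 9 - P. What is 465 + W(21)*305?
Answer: -3195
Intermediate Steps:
465 + W(21)*305 = 465 + (9 - 1*21)*305 = 465 + (9 - 21)*305 = 465 - 12*305 = 465 - 3660 = -3195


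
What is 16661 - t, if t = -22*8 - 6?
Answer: 16843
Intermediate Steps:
t = -182 (t = -176 - 6 = -182)
16661 - t = 16661 - 1*(-182) = 16661 + 182 = 16843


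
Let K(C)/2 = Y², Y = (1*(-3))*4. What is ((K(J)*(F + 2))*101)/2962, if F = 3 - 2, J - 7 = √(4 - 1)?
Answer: 43632/1481 ≈ 29.461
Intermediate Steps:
Y = -12 (Y = -3*4 = -12)
J = 7 + √3 (J = 7 + √(4 - 1) = 7 + √3 ≈ 8.7321)
K(C) = 288 (K(C) = 2*(-12)² = 2*144 = 288)
F = 1
((K(J)*(F + 2))*101)/2962 = ((288*(1 + 2))*101)/2962 = ((288*3)*101)*(1/2962) = (864*101)*(1/2962) = 87264*(1/2962) = 43632/1481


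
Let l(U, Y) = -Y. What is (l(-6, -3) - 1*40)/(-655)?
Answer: 37/655 ≈ 0.056489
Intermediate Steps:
(l(-6, -3) - 1*40)/(-655) = (-1*(-3) - 1*40)/(-655) = -(3 - 40)/655 = -1/655*(-37) = 37/655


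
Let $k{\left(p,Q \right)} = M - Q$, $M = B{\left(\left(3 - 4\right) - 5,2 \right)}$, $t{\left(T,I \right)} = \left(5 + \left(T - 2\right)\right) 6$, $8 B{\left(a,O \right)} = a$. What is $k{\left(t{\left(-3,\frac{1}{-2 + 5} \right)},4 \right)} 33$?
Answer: $- \frac{627}{4} \approx -156.75$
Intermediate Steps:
$B{\left(a,O \right)} = \frac{a}{8}$
$t{\left(T,I \right)} = 18 + 6 T$ ($t{\left(T,I \right)} = \left(5 + \left(-2 + T\right)\right) 6 = \left(3 + T\right) 6 = 18 + 6 T$)
$M = - \frac{3}{4}$ ($M = \frac{\left(3 - 4\right) - 5}{8} = \frac{-1 - 5}{8} = \frac{1}{8} \left(-6\right) = - \frac{3}{4} \approx -0.75$)
$k{\left(p,Q \right)} = - \frac{3}{4} - Q$
$k{\left(t{\left(-3,\frac{1}{-2 + 5} \right)},4 \right)} 33 = \left(- \frac{3}{4} - 4\right) 33 = \left(- \frac{19}{4}\right) 33 = - \frac{627}{4}$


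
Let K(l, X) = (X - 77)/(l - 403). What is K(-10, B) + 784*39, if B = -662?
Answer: 12628627/413 ≈ 30578.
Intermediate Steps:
K(l, X) = (-77 + X)/(-403 + l)
K(-10, B) + 784*39 = (-77 - 662)/(-403 - 10) + 784*39 = -739/(-413) + 30576 = -1/413*(-739) + 30576 = 739/413 + 30576 = 12628627/413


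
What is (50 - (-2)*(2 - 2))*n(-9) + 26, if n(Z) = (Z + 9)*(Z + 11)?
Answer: 26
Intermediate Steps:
n(Z) = (9 + Z)*(11 + Z)
(50 - (-2)*(2 - 2))*n(-9) + 26 = (50 - (-2)*(2 - 2))*(99 + (-9)² + 20*(-9)) + 26 = (50 - (-2)*0)*(99 + 81 - 180) + 26 = (50 - 1*0)*0 + 26 = (50 + 0)*0 + 26 = 50*0 + 26 = 0 + 26 = 26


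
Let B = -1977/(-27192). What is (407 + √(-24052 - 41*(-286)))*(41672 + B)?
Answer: 13975479679/824 + 377715667*I*√12326/9064 ≈ 1.6961e+7 + 4.6265e+6*I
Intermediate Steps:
B = 659/9064 (B = -1977*(-1/27192) = 659/9064 ≈ 0.072705)
(407 + √(-24052 - 41*(-286)))*(41672 + B) = (407 + √(-24052 - 41*(-286)))*(41672 + 659/9064) = (407 + √(-24052 + 11726))*(377715667/9064) = (407 + √(-12326))*(377715667/9064) = (407 + I*√12326)*(377715667/9064) = 13975479679/824 + 377715667*I*√12326/9064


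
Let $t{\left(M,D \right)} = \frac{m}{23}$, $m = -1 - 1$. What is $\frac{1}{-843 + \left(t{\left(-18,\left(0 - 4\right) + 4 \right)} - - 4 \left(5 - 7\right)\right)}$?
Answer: $- \frac{23}{19575} \approx -0.001175$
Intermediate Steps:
$m = -2$
$t{\left(M,D \right)} = - \frac{2}{23}$
$\frac{1}{-843 + \left(t{\left(-18,\left(0 - 4\right) + 4 \right)} - - 4 \left(5 - 7\right)\right)} = \frac{1}{-843 - \left(\frac{2}{23} - 4 \left(5 - 7\right)\right)} = \frac{1}{-843 - \left(\frac{2}{23} - -8\right)} = \frac{1}{-843 - \frac{186}{23}} = \frac{1}{- \frac{19575}{23}} = - \frac{23}{19575}$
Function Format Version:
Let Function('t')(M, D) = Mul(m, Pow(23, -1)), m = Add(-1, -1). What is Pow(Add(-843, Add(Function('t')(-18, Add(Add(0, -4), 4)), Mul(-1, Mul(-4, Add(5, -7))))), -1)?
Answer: Rational(-23, 19575) ≈ -0.0011750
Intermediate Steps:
m = -2
Function('t')(M, D) = Rational(-2, 23) (Function('t')(M, D) = Mul(-2, Pow(23, -1)) = Mul(-2, Rational(1, 23)) = Rational(-2, 23))
Pow(Add(-843, Add(Function('t')(-18, Add(Add(0, -4), 4)), Mul(-1, Mul(-4, Add(5, -7))))), -1) = Pow(Add(-843, Add(Rational(-2, 23), Mul(-1, Mul(-4, Add(5, -7))))), -1) = Pow(Add(-843, Add(Rational(-2, 23), Mul(-1, Mul(-4, -2)))), -1) = Pow(Add(-843, Add(Rational(-2, 23), Mul(-1, 8))), -1) = Pow(Add(-843, Add(Rational(-2, 23), -8)), -1) = Pow(Add(-843, Rational(-186, 23)), -1) = Pow(Rational(-19575, 23), -1) = Rational(-23, 19575)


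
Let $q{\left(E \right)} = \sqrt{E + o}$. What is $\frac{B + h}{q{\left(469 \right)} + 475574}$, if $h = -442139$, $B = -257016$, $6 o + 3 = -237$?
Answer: $- \frac{30227267270}{20560966277} + \frac{699155 \sqrt{429}}{226170629047} \approx -1.4701$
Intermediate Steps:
$o = -40$ ($o = - \frac{1}{2} + \frac{1}{6} \left(-237\right) = - \frac{1}{2} - \frac{79}{2} = -40$)
$q{\left(E \right)} = \sqrt{-40 + E}$ ($q{\left(E \right)} = \sqrt{E - 40} = \sqrt{-40 + E}$)
$\frac{B + h}{q{\left(469 \right)} + 475574} = \frac{-257016 - 442139}{\sqrt{-40 + 469} + 475574} = - \frac{699155}{\sqrt{429} + 475574} = - \frac{699155}{475574 + \sqrt{429}}$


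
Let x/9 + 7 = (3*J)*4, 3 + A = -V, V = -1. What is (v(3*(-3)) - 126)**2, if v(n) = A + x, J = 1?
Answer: 6889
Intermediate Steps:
A = -2 (A = -3 - 1*(-1) = -3 + 1 = -2)
x = 45 (x = -63 + 9*((3*1)*4) = -63 + 9*(3*4) = -63 + 9*12 = -63 + 108 = 45)
v(n) = 43 (v(n) = -2 + 45 = 43)
(v(3*(-3)) - 126)**2 = (43 - 126)**2 = (-83)**2 = 6889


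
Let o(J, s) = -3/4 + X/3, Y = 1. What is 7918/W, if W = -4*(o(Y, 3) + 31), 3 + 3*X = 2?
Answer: -71262/1085 ≈ -65.679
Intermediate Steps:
X = -1/3 (X = -1 + (1/3)*2 = -1 + 2/3 = -1/3 ≈ -0.33333)
o(J, s) = -31/36 (o(J, s) = -3/4 - 1/3/3 = -3*1/4 - 1/3*1/3 = -3/4 - 1/9 = -31/36)
W = -1085/9 (W = -4*(-31/36 + 31) = -4*1085/36 = -1085/9 ≈ -120.56)
7918/W = 7918/(-1085/9) = 7918*(-9/1085) = -71262/1085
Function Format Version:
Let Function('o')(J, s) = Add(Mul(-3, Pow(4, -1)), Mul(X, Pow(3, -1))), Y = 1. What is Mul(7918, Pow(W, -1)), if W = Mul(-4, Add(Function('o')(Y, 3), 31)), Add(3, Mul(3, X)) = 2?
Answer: Rational(-71262, 1085) ≈ -65.679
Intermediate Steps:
X = Rational(-1, 3) (X = Add(-1, Mul(Rational(1, 3), 2)) = Add(-1, Rational(2, 3)) = Rational(-1, 3) ≈ -0.33333)
Function('o')(J, s) = Rational(-31, 36) (Function('o')(J, s) = Add(Mul(-3, Pow(4, -1)), Mul(Rational(-1, 3), Pow(3, -1))) = Add(Mul(-3, Rational(1, 4)), Mul(Rational(-1, 3), Rational(1, 3))) = Add(Rational(-3, 4), Rational(-1, 9)) = Rational(-31, 36))
W = Rational(-1085, 9) (W = Mul(-4, Add(Rational(-31, 36), 31)) = Mul(-4, Rational(1085, 36)) = Rational(-1085, 9) ≈ -120.56)
Mul(7918, Pow(W, -1)) = Mul(7918, Pow(Rational(-1085, 9), -1)) = Mul(7918, Rational(-9, 1085)) = Rational(-71262, 1085)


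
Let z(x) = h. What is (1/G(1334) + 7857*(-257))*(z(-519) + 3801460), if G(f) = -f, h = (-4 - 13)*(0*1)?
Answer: -5119954902361910/667 ≈ -7.6761e+12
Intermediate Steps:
h = 0 (h = -17*0 = 0)
z(x) = 0
(1/G(1334) + 7857*(-257))*(z(-519) + 3801460) = (1/(-1*1334) + 7857*(-257))*(0 + 3801460) = (1/(-1334) - 2019249)*3801460 = (-1/1334 - 2019249)*3801460 = -2693678167/1334*3801460 = -5119954902361910/667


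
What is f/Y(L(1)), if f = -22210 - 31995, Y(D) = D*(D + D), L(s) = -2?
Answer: -54205/8 ≈ -6775.6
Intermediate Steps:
Y(D) = 2*D² (Y(D) = D*(2*D) = 2*D²)
f = -54205
f/Y(L(1)) = -54205/(2*(-2)²) = -54205/(2*4) = -54205/8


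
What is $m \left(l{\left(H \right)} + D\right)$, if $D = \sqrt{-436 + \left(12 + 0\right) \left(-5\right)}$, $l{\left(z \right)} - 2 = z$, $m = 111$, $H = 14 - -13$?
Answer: $3219 + 444 i \sqrt{31} \approx 3219.0 + 2472.1 i$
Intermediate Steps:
$H = 27$ ($H = 14 + 13 = 27$)
$l{\left(z \right)} = 2 + z$
$D = 4 i \sqrt{31}$ ($D = \sqrt{-436 + 12 \left(-5\right)} = \sqrt{-436 - 60} = \sqrt{-496} = 4 i \sqrt{31} \approx 22.271 i$)
$m \left(l{\left(H \right)} + D\right) = 111 \left(\left(2 + 27\right) + 4 i \sqrt{31}\right) = 111 \left(29 + 4 i \sqrt{31}\right) = 3219 + 444 i \sqrt{31}$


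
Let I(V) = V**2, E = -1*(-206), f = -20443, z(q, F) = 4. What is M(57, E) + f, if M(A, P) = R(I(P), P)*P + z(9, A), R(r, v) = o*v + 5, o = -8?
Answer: -358897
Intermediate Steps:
E = 206
R(r, v) = 5 - 8*v (R(r, v) = -8*v + 5 = 5 - 8*v)
M(A, P) = 4 + P*(5 - 8*P) (M(A, P) = (5 - 8*P)*P + 4 = P*(5 - 8*P) + 4 = 4 + P*(5 - 8*P))
M(57, E) + f = (4 - 1*206*(-5 + 8*206)) - 20443 = (4 - 1*206*(-5 + 1648)) - 20443 = (4 - 1*206*1643) - 20443 = (4 - 338458) - 20443 = -338454 - 20443 = -358897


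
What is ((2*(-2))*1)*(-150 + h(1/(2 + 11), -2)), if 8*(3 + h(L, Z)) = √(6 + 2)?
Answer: 612 - √2 ≈ 610.59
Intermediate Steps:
h(L, Z) = -3 + √2/4 (h(L, Z) = -3 + √(6 + 2)/8 = -3 + √8/8 = -3 + (2*√2)/8 = -3 + √2/4)
((2*(-2))*1)*(-150 + h(1/(2 + 11), -2)) = ((2*(-2))*1)*(-150 + (-3 + √2/4)) = (-4*1)*(-153 + √2/4) = -4*(-153 + √2/4) = 612 - √2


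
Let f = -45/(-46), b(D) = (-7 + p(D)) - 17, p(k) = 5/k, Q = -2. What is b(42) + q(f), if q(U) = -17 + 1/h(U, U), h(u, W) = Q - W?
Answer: -237161/5754 ≈ -41.217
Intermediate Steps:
h(u, W) = -2 - W
b(D) = -24 + 5/D (b(D) = (-7 + 5/D) - 17 = -24 + 5/D)
f = 45/46 (f = -45*(-1/46) = 45/46 ≈ 0.97826)
q(U) = -17 + 1/(-2 - U)
b(42) + q(f) = (-24 + 5/42) + (-35 - 17*45/46)/(2 + 45/46) = (-24 + 5*(1/42)) + (-35 - 765/46)/(137/46) = (-24 + 5/42) + (46/137)*(-2375/46) = -1003/42 - 2375/137 = -237161/5754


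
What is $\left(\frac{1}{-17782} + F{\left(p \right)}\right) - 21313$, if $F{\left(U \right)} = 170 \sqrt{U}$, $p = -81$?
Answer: $- \frac{378987767}{17782} + 1530 i \approx -21313.0 + 1530.0 i$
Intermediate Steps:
$\left(\frac{1}{-17782} + F{\left(p \right)}\right) - 21313 = \left(\frac{1}{-17782} + 170 \sqrt{-81}\right) - 21313 = \left(- \frac{1}{17782} + 170 \cdot 9 i\right) - 21313 = \left(- \frac{1}{17782} + 1530 i\right) - 21313 = - \frac{378987767}{17782} + 1530 i$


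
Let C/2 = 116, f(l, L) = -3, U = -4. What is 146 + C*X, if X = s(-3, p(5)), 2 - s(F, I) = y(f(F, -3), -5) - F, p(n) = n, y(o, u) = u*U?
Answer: -4726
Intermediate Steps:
y(o, u) = -4*u (y(o, u) = u*(-4) = -4*u)
C = 232 (C = 2*116 = 232)
s(F, I) = -18 + F (s(F, I) = 2 - (-4*(-5) - F) = 2 - (20 - F) = 2 + (-20 + F) = -18 + F)
X = -21 (X = -18 - 3 = -21)
146 + C*X = 146 + 232*(-21) = 146 - 4872 = -4726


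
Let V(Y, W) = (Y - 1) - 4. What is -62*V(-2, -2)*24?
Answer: 10416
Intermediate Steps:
V(Y, W) = -5 + Y (V(Y, W) = (-1 + Y) - 4 = -5 + Y)
-62*V(-2, -2)*24 = -62*(-5 - 2)*24 = -62*(-7)*24 = 434*24 = 10416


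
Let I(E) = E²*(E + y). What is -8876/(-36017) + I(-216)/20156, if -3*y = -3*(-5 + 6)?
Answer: -90277265756/181489663 ≈ -497.42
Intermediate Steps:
y = 1 (y = -(-1)*(-5 + 6) = -(-1) = -⅓*(-3) = 1)
I(E) = E²*(1 + E) (I(E) = E²*(E + 1) = E²*(1 + E))
-8876/(-36017) + I(-216)/20156 = -8876/(-36017) + ((-216)²*(1 - 216))/20156 = -8876*(-1/36017) + (46656*(-215))*(1/20156) = 8876/36017 - 10031040*1/20156 = 8876/36017 - 2507760/5039 = -90277265756/181489663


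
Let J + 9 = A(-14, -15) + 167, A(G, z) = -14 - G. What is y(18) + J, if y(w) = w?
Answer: 176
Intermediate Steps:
J = 158 (J = -9 + ((-14 - 1*(-14)) + 167) = -9 + ((-14 + 14) + 167) = -9 + (0 + 167) = -9 + 167 = 158)
y(18) + J = 18 + 158 = 176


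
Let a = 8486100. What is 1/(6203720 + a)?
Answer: 1/14689820 ≈ 6.8074e-8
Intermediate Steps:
1/(6203720 + a) = 1/(6203720 + 8486100) = 1/14689820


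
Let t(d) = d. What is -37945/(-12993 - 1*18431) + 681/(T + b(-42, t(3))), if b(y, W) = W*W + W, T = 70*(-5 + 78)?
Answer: 107877017/80476864 ≈ 1.3405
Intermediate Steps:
T = 5110 (T = 70*73 = 5110)
b(y, W) = W + W² (b(y, W) = W² + W = W + W²)
-37945/(-12993 - 1*18431) + 681/(T + b(-42, t(3))) = -37945/(-12993 - 1*18431) + 681/(5110 + 3*(1 + 3)) = -37945/(-12993 - 18431) + 681/(5110 + 3*4) = -37945/(-31424) + 681/(5110 + 12) = -37945*(-1/31424) + 681/5122 = 37945/31424 + 681*(1/5122) = 37945/31424 + 681/5122 = 107877017/80476864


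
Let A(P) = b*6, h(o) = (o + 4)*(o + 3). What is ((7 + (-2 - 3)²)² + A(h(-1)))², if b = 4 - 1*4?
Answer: 1048576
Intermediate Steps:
b = 0 (b = 4 - 4 = 0)
h(o) = (3 + o)*(4 + o) (h(o) = (4 + o)*(3 + o) = (3 + o)*(4 + o))
A(P) = 0 (A(P) = 0*6 = 0)
((7 + (-2 - 3)²)² + A(h(-1)))² = ((7 + (-2 - 3)²)² + 0)² = ((7 + (-5)²)² + 0)² = ((7 + 25)² + 0)² = (32² + 0)² = (1024 + 0)² = 1024² = 1048576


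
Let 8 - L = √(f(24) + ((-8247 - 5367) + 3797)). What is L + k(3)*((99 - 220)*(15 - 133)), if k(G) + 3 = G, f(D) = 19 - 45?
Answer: 8 - I*√9843 ≈ 8.0 - 99.212*I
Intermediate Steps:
f(D) = -26
k(G) = -3 + G
L = 8 - I*√9843 (L = 8 - √(-26 + ((-8247 - 5367) + 3797)) = 8 - √(-26 + (-13614 + 3797)) = 8 - √(-26 - 9817) = 8 - √(-9843) = 8 - I*√9843 ≈ 8.0 - 99.212*I)
L + k(3)*((99 - 220)*(15 - 133)) = (8 - I*√9843) + (-3 + 3)*((99 - 220)*(15 - 133)) = (8 - I*√9843) + 0*(-121*(-118)) = (8 - I*√9843) + 0*14278 = (8 - I*√9843) + 0 = 8 - I*√9843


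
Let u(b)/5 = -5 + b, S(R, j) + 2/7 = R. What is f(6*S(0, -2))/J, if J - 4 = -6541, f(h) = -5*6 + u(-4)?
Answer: 25/2179 ≈ 0.011473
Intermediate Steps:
S(R, j) = -2/7 + R
u(b) = -25 + 5*b (u(b) = 5*(-5 + b) = -25 + 5*b)
f(h) = -75 (f(h) = -5*6 + (-25 + 5*(-4)) = -30 + (-25 - 20) = -30 - 45 = -75)
J = -6537 (J = 4 - 6541 = -6537)
f(6*S(0, -2))/J = -75/(-6537) = -75*(-1/6537) = 25/2179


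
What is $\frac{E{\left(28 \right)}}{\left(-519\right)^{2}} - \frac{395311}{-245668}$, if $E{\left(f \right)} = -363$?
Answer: $\frac{35464062929}{22057792716} \approx 1.6078$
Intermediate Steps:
$\frac{E{\left(28 \right)}}{\left(-519\right)^{2}} - \frac{395311}{-245668} = - \frac{363}{\left(-519\right)^{2}} - \frac{395311}{-245668} = - \frac{363}{269361} - - \frac{395311}{245668} = \left(-363\right) \frac{1}{269361} + \frac{395311}{245668} = - \frac{121}{89787} + \frac{395311}{245668} = \frac{35464062929}{22057792716}$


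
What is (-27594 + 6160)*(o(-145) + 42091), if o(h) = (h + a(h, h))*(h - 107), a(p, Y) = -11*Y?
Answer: 6929805106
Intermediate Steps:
o(h) = -10*h*(-107 + h) (o(h) = (h - 11*h)*(h - 107) = (-10*h)*(-107 + h) = -10*h*(-107 + h))
(-27594 + 6160)*(o(-145) + 42091) = (-27594 + 6160)*(10*(-145)*(107 - 1*(-145)) + 42091) = -21434*(10*(-145)*(107 + 145) + 42091) = -21434*(10*(-145)*252 + 42091) = -21434*(-365400 + 42091) = -21434*(-323309) = 6929805106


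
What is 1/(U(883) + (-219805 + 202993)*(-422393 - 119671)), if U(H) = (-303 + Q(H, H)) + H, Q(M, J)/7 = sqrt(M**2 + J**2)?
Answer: 4556590274/41525029850184585391 - 6181*sqrt(2)/83050059700369170782 ≈ 1.0973e-10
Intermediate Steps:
Q(M, J) = 7*sqrt(J**2 + M**2) (Q(M, J) = 7*sqrt(M**2 + J**2) = 7*sqrt(J**2 + M**2))
U(H) = -303 + H + 7*sqrt(2)*sqrt(H**2) (U(H) = (-303 + 7*sqrt(H**2 + H**2)) + H = (-303 + 7*sqrt(2*H**2)) + H = (-303 + 7*(sqrt(2)*sqrt(H**2))) + H = (-303 + 7*sqrt(2)*sqrt(H**2)) + H = -303 + H + 7*sqrt(2)*sqrt(H**2))
1/(U(883) + (-219805 + 202993)*(-422393 - 119671)) = 1/((-303 + 883 + 7*sqrt(2)*sqrt(883**2)) + (-219805 + 202993)*(-422393 - 119671)) = 1/((-303 + 883 + 7*sqrt(2)*sqrt(779689)) - 16812*(-542064)) = 1/((-303 + 883 + 7*sqrt(2)*883) + 9113179968) = 1/((-303 + 883 + 6181*sqrt(2)) + 9113179968) = 1/((580 + 6181*sqrt(2)) + 9113179968) = 1/(9113180548 + 6181*sqrt(2))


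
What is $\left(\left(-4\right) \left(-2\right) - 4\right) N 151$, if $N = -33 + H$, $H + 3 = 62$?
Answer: $15704$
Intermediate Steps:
$H = 59$ ($H = -3 + 62 = 59$)
$N = 26$ ($N = -33 + 59 = 26$)
$\left(\left(-4\right) \left(-2\right) - 4\right) N 151 = \left(\left(-4\right) \left(-2\right) - 4\right) 26 \cdot 151 = \left(8 - 4\right) 26 \cdot 151 = 4 \cdot 26 \cdot 151 = 104 \cdot 151 = 15704$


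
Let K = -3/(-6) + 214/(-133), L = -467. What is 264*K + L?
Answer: -101051/133 ≈ -759.78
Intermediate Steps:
K = -295/266 (K = -3*(-⅙) + 214*(-1/133) = ½ - 214/133 = -295/266 ≈ -1.1090)
264*K + L = 264*(-295/266) - 467 = -38940/133 - 467 = -101051/133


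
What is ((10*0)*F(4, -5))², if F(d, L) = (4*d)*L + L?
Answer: 0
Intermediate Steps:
F(d, L) = L + 4*L*d (F(d, L) = 4*L*d + L = L + 4*L*d)
((10*0)*F(4, -5))² = ((10*0)*(-5*(1 + 4*4)))² = (0*(-5*(1 + 16)))² = (0*(-5*17))² = (0*(-85))² = 0² = 0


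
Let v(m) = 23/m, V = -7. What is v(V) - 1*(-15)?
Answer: 82/7 ≈ 11.714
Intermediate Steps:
v(V) - 1*(-15) = 23/(-7) - 1*(-15) = 23*(-⅐) + 15 = -23/7 + 15 = 82/7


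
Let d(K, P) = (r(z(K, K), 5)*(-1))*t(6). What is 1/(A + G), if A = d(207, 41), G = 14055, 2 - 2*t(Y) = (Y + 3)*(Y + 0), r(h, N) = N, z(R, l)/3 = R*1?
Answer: 1/14185 ≈ 7.0497e-5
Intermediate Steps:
z(R, l) = 3*R (z(R, l) = 3*(R*1) = 3*R)
t(Y) = 1 - Y*(3 + Y)/2 (t(Y) = 1 - (Y + 3)*(Y + 0)/2 = 1 - (3 + Y)*Y/2 = 1 - Y*(3 + Y)/2)
d(K, P) = 130 (d(K, P) = (5*(-1))*(1 - 3/2*6 - ½*6²) = -5*(1 - 9 - ½*36) = -5*(1 - 9 - 18) = -5*(-26) = 130)
A = 130
1/(A + G) = 1/(130 + 14055) = 1/14185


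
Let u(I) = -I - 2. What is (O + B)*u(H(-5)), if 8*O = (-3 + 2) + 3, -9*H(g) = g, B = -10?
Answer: 299/12 ≈ 24.917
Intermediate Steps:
H(g) = -g/9
u(I) = -2 - I
O = ¼ (O = ((-3 + 2) + 3)/8 = (-1 + 3)/8 = (⅛)*2 = ¼ ≈ 0.25000)
(O + B)*u(H(-5)) = (¼ - 10)*(-2 - (-1)*(-5)/9) = -39*(-2 - 1*5/9)/4 = -39*(-2 - 5/9)/4 = -39/4*(-23/9) = 299/12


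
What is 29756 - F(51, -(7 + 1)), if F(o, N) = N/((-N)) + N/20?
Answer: 148787/5 ≈ 29757.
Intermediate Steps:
F(o, N) = -1 + N/20 (F(o, N) = N*(-1/N) + N*(1/20) = -1 + N/20)
29756 - F(51, -(7 + 1)) = 29756 - (-1 + (-(7 + 1))/20) = 29756 - (-1 + (-1*8)/20) = 29756 - (-1 + (1/20)*(-8)) = 29756 - (-1 - ⅖) = 29756 - 1*(-7/5) = 29756 + 7/5 = 148787/5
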